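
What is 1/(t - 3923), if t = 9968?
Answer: 1/6045 ≈ 0.00016543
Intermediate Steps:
1/(t - 3923) = 1/(9968 - 3923) = 1/6045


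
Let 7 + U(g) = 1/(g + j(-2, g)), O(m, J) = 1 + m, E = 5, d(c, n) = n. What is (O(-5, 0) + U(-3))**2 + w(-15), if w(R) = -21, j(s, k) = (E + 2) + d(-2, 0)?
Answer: 1513/16 ≈ 94.563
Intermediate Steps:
j(s, k) = 7 (j(s, k) = (5 + 2) + 0 = 7 + 0 = 7)
U(g) = -7 + 1/(7 + g) (U(g) = -7 + 1/(g + 7) = -7 + 1/(7 + g))
(O(-5, 0) + U(-3))**2 + w(-15) = ((1 - 5) + (-48 - 7*(-3))/(7 - 3))**2 - 21 = (-4 + (-48 + 21)/4)**2 - 21 = (-4 + (1/4)*(-27))**2 - 21 = (-4 - 27/4)**2 - 21 = (-43/4)**2 - 21 = 1849/16 - 21 = 1513/16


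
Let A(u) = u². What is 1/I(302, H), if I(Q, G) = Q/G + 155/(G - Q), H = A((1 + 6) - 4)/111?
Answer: 33513/124807549 ≈ 0.00026852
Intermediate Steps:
H = 3/37 (H = ((1 + 6) - 4)²/111 = (7 - 4)²*(1/111) = 3²*(1/111) = 9*(1/111) = 3/37 ≈ 0.081081)
I(Q, G) = 155/(G - Q) + Q/G
1/I(302, H) = 1/((-1*302² + 155*(3/37) + (3/37)*302)/((3/37)*(3/37 - 1*302))) = 1/(37*(-1*91204 + 465/37 + 906/37)/(3*(3/37 - 302))) = 1/(37*(-91204 + 465/37 + 906/37)/(3*(-11171/37))) = 1/((37/3)*(-37/11171)*(-3373177/37)) = 1/(124807549/33513) = 33513/124807549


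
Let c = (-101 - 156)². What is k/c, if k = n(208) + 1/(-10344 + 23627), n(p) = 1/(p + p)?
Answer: 13699/364968808672 ≈ 3.7535e-8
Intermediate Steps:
n(p) = 1/(2*p)
c = 66049 (c = (-257)² = 66049)
k = 13699/5525728 (k = (½)/208 + 1/(-10344 + 23627) = (½)*(1/208) + 1/13283 = 1/416 + 1/13283 = 13699/5525728 ≈ 0.0024791)
k/c = (13699/5525728)/66049 = (13699/5525728)*(1/66049) = 13699/364968808672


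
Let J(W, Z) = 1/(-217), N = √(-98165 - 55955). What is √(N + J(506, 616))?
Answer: √(-217 + 94178*I*√38530)/217 ≈ 14.01 + 14.01*I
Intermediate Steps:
N = 2*I*√38530 (N = √(-154120) = 2*I*√38530 ≈ 392.58*I)
J(W, Z) = -1/217
√(N + J(506, 616)) = √(2*I*√38530 - 1/217) = √(-1/217 + 2*I*√38530)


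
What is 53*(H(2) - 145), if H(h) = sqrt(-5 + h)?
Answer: -7685 + 53*I*sqrt(3) ≈ -7685.0 + 91.799*I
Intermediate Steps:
53*(H(2) - 145) = 53*(sqrt(-5 + 2) - 145) = 53*(sqrt(-3) - 145) = 53*(I*sqrt(3) - 145) = 53*(-145 + I*sqrt(3)) = -7685 + 53*I*sqrt(3)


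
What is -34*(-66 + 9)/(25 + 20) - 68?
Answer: -374/15 ≈ -24.933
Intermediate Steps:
-34*(-66 + 9)/(25 + 20) - 68 = -(-1938)/45 - 68 = -34*(-19/15) - 68 = 646/15 - 68 = -374/15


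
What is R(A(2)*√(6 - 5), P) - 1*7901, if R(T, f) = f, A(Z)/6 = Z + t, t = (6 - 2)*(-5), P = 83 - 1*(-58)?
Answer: -7760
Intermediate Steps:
P = 141 (P = 83 + 58 = 141)
t = -20 (t = 4*(-5) = -20)
A(Z) = -120 + 6*Z (A(Z) = 6*(Z - 20) = 6*(-20 + Z) = -120 + 6*Z)
R(A(2)*√(6 - 5), P) - 1*7901 = 141 - 1*7901 = 141 - 7901 = -7760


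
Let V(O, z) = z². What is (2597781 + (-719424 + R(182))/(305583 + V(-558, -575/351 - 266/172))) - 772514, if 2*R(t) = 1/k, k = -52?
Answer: 1016507476011747667457/556909639566314 ≈ 1.8253e+6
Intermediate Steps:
R(t) = -1/104 (R(t) = (½)/(-52) = (½)*(-1/52) = -1/104)
(2597781 + (-719424 + R(182))/(305583 + V(-558, -575/351 - 266/172))) - 772514 = (2597781 + (-719424 - 1/104)/(305583 + (-575/351 - 266/172)²)) - 772514 = (2597781 - 74820097/(104*(305583 + (-575*1/351 - 266*1/172)²))) - 772514 = (2597781 - 74820097/(104*(305583 + (-575/351 - 133/86)²))) - 772514 = (2597781 - 74820097/(104*(305583 + (-96133/30186)²))) - 772514 = (2597781 - 74820097/(104*(305583 + 9241553689/911194596))) - 772514 = (2597781 - 74820097/(104*278454819783157/911194596)) - 772514 = (2597781 - 74820097/104*911194596/278454819783157) - 772514 = (2597781 - 1311070539588381/556909639566314) - 772514 = 1446727969311679160853/556909639566314 - 772514 = 1016507476011747667457/556909639566314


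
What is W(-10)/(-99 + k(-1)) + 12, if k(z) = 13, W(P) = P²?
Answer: 466/43 ≈ 10.837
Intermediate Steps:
W(-10)/(-99 + k(-1)) + 12 = (-10)²/(-99 + 13) + 12 = 100/(-86) + 12 = -1/86*100 + 12 = -50/43 + 12 = 466/43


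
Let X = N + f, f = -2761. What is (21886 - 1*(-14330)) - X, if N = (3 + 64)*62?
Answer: 34823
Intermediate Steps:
N = 4154 (N = 67*62 = 4154)
X = 1393 (X = 4154 - 2761 = 1393)
(21886 - 1*(-14330)) - X = (21886 - 1*(-14330)) - 1*1393 = (21886 + 14330) - 1393 = 36216 - 1393 = 34823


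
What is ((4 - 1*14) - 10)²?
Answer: 400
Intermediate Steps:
((4 - 1*14) - 10)² = ((4 - 14) - 10)² = (-10 - 10)² = (-20)² = 400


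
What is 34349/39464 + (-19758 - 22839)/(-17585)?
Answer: 2285075173/693974440 ≈ 3.2927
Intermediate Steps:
34349/39464 + (-19758 - 22839)/(-17585) = 34349*(1/39464) - 42597*(-1/17585) = 34349/39464 + 42597/17585 = 2285075173/693974440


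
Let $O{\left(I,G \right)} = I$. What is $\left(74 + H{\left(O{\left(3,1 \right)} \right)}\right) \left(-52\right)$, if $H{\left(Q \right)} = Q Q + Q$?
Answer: $-4472$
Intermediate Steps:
$H{\left(Q \right)} = Q + Q^{2}$ ($H{\left(Q \right)} = Q^{2} + Q = Q + Q^{2}$)
$\left(74 + H{\left(O{\left(3,1 \right)} \right)}\right) \left(-52\right) = \left(74 + 3 \left(1 + 3\right)\right) \left(-52\right) = \left(74 + 3 \cdot 4\right) \left(-52\right) = \left(74 + 12\right) \left(-52\right) = 86 \left(-52\right) = -4472$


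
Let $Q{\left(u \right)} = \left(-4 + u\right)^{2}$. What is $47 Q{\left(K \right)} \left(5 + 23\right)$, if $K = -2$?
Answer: $47376$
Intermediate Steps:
$47 Q{\left(K \right)} \left(5 + 23\right) = 47 \left(-4 - 2\right)^{2} \left(5 + 23\right) = 47 \left(-6\right)^{2} \cdot 28 = 47 \cdot 36 \cdot 28 = 1692 \cdot 28 = 47376$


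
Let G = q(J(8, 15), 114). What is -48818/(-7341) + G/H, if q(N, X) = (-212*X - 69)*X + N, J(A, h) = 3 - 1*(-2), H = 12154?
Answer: -19689944461/89222514 ≈ -220.68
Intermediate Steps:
J(A, h) = 5 (J(A, h) = 3 + 2 = 5)
q(N, X) = N + X*(-69 - 212*X) (q(N, X) = (-69 - 212*X)*X + N = X*(-69 - 212*X) + N = N + X*(-69 - 212*X))
G = -2763013 (G = 5 - 212*114² - 69*114 = 5 - 212*12996 - 7866 = 5 - 2755152 - 7866 = -2763013)
-48818/(-7341) + G/H = -48818/(-7341) - 2763013/12154 = -48818*(-1/7341) - 2763013*1/12154 = 48818/7341 - 2763013/12154 = -19689944461/89222514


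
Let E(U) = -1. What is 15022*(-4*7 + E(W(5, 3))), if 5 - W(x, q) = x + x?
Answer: -435638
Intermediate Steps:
W(x, q) = 5 - 2*x (W(x, q) = 5 - (x + x) = 5 - 2*x)
15022*(-4*7 + E(W(5, 3))) = 15022*(-4*7 - 1) = 15022*(-28 - 1) = 15022*(-29) = -435638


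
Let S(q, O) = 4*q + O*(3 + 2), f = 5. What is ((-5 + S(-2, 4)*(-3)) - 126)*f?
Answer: -835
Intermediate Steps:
S(q, O) = 4*q + 5*O (S(q, O) = 4*q + O*5 = 4*q + 5*O)
((-5 + S(-2, 4)*(-3)) - 126)*f = ((-5 + (4*(-2) + 5*4)*(-3)) - 126)*5 = ((-5 + (-8 + 20)*(-3)) - 126)*5 = ((-5 + 12*(-3)) - 126)*5 = ((-5 - 36) - 126)*5 = (-41 - 126)*5 = -167*5 = -835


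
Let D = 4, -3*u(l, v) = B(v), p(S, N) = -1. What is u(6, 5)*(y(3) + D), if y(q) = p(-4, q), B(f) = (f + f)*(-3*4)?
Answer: 120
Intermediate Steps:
B(f) = -24*f (B(f) = (2*f)*(-12) = -24*f)
u(l, v) = 8*v (u(l, v) = -(-8)*v = 8*v)
y(q) = -1
u(6, 5)*(y(3) + D) = (8*5)*(-1 + 4) = 40*3 = 120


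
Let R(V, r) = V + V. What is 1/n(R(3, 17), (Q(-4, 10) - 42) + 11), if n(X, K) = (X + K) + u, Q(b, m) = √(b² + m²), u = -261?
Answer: -143/40840 - √29/40840 ≈ -0.0036333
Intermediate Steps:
R(V, r) = 2*V
n(X, K) = -261 + K + X (n(X, K) = (X + K) - 261 = (K + X) - 261 = -261 + K + X)
1/n(R(3, 17), (Q(-4, 10) - 42) + 11) = 1/(-261 + ((√((-4)² + 10²) - 42) + 11) + 2*3) = 1/(-261 + ((√(16 + 100) - 42) + 11) + 6) = 1/(-261 + ((√116 - 42) + 11) + 6) = 1/(-261 + ((2*√29 - 42) + 11) + 6) = 1/(-261 + ((-42 + 2*√29) + 11) + 6) = 1/(-261 + (-31 + 2*√29) + 6) = 1/(-286 + 2*√29)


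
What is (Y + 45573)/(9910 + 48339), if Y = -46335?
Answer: -762/58249 ≈ -0.013082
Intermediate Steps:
(Y + 45573)/(9910 + 48339) = (-46335 + 45573)/(9910 + 48339) = -762/58249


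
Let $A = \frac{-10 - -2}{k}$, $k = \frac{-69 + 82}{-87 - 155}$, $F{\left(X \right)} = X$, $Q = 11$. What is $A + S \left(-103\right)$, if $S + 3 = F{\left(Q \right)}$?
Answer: $- \frac{8776}{13} \approx -675.08$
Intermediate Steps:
$S = 8$ ($S = -3 + 11 = 8$)
$k = - \frac{13}{242}$ ($k = \frac{13}{-242} = 13 \left(- \frac{1}{242}\right) = - \frac{13}{242} \approx -0.053719$)
$A = \frac{1936}{13}$ ($A = \frac{-10 - -2}{- \frac{13}{242}} = \left(-10 + 2\right) \left(- \frac{242}{13}\right) = \left(-8\right) \left(- \frac{242}{13}\right) = \frac{1936}{13} \approx 148.92$)
$A + S \left(-103\right) = \frac{1936}{13} + 8 \left(-103\right) = \frac{1936}{13} - 824 = - \frac{8776}{13}$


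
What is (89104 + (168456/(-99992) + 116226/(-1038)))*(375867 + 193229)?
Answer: 3776172220129232/74563 ≈ 5.0644e+10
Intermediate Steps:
(89104 + (168456/(-99992) + 116226/(-1038)))*(375867 + 193229) = (89104 + (168456*(-1/99992) + 116226*(-1/1038)))*569096 = (89104 + (-21057/12499 - 19371/173))*569096 = (89104 - 245760990/2162327)*569096 = (192426224018/2162327)*569096 = 3776172220129232/74563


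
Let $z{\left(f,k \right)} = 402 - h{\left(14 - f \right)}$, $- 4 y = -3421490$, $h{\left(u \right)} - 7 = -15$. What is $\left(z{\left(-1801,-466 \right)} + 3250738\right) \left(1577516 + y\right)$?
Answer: $7909680580998$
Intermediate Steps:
$h{\left(u \right)} = -8$ ($h{\left(u \right)} = 7 - 15 = -8$)
$y = \frac{1710745}{2}$ ($y = \left(- \frac{1}{4}\right) \left(-3421490\right) = \frac{1710745}{2} \approx 8.5537 \cdot 10^{5}$)
$z{\left(f,k \right)} = 410$ ($z{\left(f,k \right)} = 402 - -8 = 402 + 8 = 410$)
$\left(z{\left(-1801,-466 \right)} + 3250738\right) \left(1577516 + y\right) = \left(410 + 3250738\right) \left(1577516 + \frac{1710745}{2}\right) = 3251148 \cdot \frac{4865777}{2} = 7909680580998$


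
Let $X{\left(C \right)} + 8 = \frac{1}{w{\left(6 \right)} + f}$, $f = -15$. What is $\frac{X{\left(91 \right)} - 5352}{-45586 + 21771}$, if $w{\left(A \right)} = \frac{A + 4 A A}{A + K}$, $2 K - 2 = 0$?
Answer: $\frac{241193}{1071675} \approx 0.22506$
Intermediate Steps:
$K = 1$ ($K = 1 + \frac{1}{2} \cdot 0 = 1 + 0 = 1$)
$w{\left(A \right)} = \frac{A + 4 A^{2}}{1 + A}$ ($w{\left(A \right)} = \frac{A + 4 A A}{A + 1} = \frac{A + 4 A^{2}}{1 + A}$)
$X{\left(C \right)} = - \frac{353}{45}$ ($X{\left(C \right)} = -8 + \frac{1}{\frac{6 \left(1 + 4 \cdot 6\right)}{1 + 6} - 15} = -8 + \frac{1}{\frac{6 \left(1 + 24\right)}{7} - 15} = -8 + \frac{1}{6 \cdot \frac{1}{7} \cdot 25 - 15} = -8 + \frac{1}{\frac{150}{7} - 15} = -8 + \frac{1}{\frac{45}{7}} = -8 + \frac{7}{45} = - \frac{353}{45}$)
$\frac{X{\left(91 \right)} - 5352}{-45586 + 21771} = \frac{- \frac{353}{45} - 5352}{-45586 + 21771} = - \frac{241193}{45 \left(-23815\right)} = \left(- \frac{241193}{45}\right) \left(- \frac{1}{23815}\right) = \frac{241193}{1071675}$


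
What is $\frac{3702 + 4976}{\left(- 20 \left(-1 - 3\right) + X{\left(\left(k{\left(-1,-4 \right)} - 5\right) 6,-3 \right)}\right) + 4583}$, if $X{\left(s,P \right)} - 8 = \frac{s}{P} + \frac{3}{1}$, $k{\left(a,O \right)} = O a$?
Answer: $\frac{4339}{2338} \approx 1.8559$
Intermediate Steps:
$X{\left(s,P \right)} = 11 + \frac{s}{P}$ ($X{\left(s,P \right)} = 8 + \left(\frac{s}{P} + \frac{3}{1}\right) = 8 + \left(\frac{s}{P} + 3 \cdot 1\right) = 8 + \left(\frac{s}{P} + 3\right) = 8 + \left(3 + \frac{s}{P}\right) = 11 + \frac{s}{P}$)
$\frac{3702 + 4976}{\left(- 20 \left(-1 - 3\right) + X{\left(\left(k{\left(-1,-4 \right)} - 5\right) 6,-3 \right)}\right) + 4583} = \frac{3702 + 4976}{\left(- 20 \left(-1 - 3\right) + \left(11 + \frac{\left(\left(-4\right) \left(-1\right) - 5\right) 6}{-3}\right)\right) + 4583} = \frac{8678}{\left(\left(-20\right) \left(-4\right) + \left(11 + \left(4 - 5\right) 6 \left(- \frac{1}{3}\right)\right)\right) + 4583} = \frac{8678}{\left(80 + \left(11 + \left(-1\right) 6 \left(- \frac{1}{3}\right)\right)\right) + 4583} = \frac{8678}{\left(80 + \left(11 - -2\right)\right) + 4583} = \frac{8678}{\left(80 + \left(11 + 2\right)\right) + 4583} = \frac{8678}{\left(80 + 13\right) + 4583} = \frac{8678}{93 + 4583} = \frac{8678}{4676} = 8678 \cdot \frac{1}{4676} = \frac{4339}{2338}$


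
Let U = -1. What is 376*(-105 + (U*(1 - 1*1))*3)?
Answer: -39480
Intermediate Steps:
376*(-105 + (U*(1 - 1*1))*3) = 376*(-105 - (1 - 1*1)*3) = 376*(-105 - (1 - 1)*3) = 376*(-105 - 1*0*3) = 376*(-105 + 0*3) = 376*(-105 + 0) = 376*(-105) = -39480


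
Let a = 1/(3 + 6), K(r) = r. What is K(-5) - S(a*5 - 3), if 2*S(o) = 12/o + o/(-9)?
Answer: -2389/891 ≈ -2.6813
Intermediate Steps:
a = ⅑ (a = 1/9 = ⅑ ≈ 0.11111)
S(o) = 6/o - o/18 (S(o) = (12/o + o/(-9))/2 = (12/o + o*(-⅑))/2 = (12/o - o/9)/2 = 6/o - o/18)
K(-5) - S(a*5 - 3) = -5 - (6/((⅑)*5 - 3) - ((⅑)*5 - 3)/18) = -5 - (6/(5/9 - 3) - (5/9 - 3)/18) = -5 - (6/(-22/9) - 1/18*(-22/9)) = -5 - (6*(-9/22) + 11/81) = -5 - (-27/11 + 11/81) = -5 - 1*(-2066/891) = -5 + 2066/891 = -2389/891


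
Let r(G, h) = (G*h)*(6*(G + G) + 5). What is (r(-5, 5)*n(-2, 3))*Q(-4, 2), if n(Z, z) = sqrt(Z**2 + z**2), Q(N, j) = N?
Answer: -5500*sqrt(13) ≈ -19831.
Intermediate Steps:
r(G, h) = G*h*(5 + 12*G) (r(G, h) = (G*h)*(6*(2*G) + 5) = (G*h)*(12*G + 5) = (G*h)*(5 + 12*G) = G*h*(5 + 12*G))
(r(-5, 5)*n(-2, 3))*Q(-4, 2) = ((-5*5*(5 + 12*(-5)))*sqrt((-2)**2 + 3**2))*(-4) = ((-5*5*(5 - 60))*sqrt(4 + 9))*(-4) = ((-5*5*(-55))*sqrt(13))*(-4) = (1375*sqrt(13))*(-4) = -5500*sqrt(13)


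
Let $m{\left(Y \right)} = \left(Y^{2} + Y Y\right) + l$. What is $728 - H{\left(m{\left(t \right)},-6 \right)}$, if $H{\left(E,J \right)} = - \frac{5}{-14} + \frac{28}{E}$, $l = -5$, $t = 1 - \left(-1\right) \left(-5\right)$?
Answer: $\frac{274657}{378} \approx 726.61$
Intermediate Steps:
$t = -4$ ($t = 1 - 5 = -4$)
$m{\left(Y \right)} = -5 + 2 Y^{2}$ ($m{\left(Y \right)} = \left(Y^{2} + Y Y\right) - 5 = \left(Y^{2} + Y^{2}\right) - 5 = 2 Y^{2} - 5 = -5 + 2 Y^{2}$)
$H{\left(E,J \right)} = \frac{5}{14} + \frac{28}{E}$ ($H{\left(E,J \right)} = \left(-5\right) \left(- \frac{1}{14}\right) + \frac{28}{E} = \frac{5}{14} + \frac{28}{E}$)
$728 - H{\left(m{\left(t \right)},-6 \right)} = 728 - \left(\frac{5}{14} + \frac{28}{-5 + 2 \left(-4\right)^{2}}\right) = 728 - \left(\frac{5}{14} + \frac{28}{-5 + 2 \cdot 16}\right) = 728 - \left(\frac{5}{14} + \frac{28}{-5 + 32}\right) = 728 - \left(\frac{5}{14} + \frac{28}{27}\right) = 728 - \frac{527}{378} = \frac{274657}{378}$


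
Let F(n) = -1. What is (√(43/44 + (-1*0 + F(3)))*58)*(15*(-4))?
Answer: -1740*I*√11/11 ≈ -524.63*I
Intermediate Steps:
(√(43/44 + (-1*0 + F(3)))*58)*(15*(-4)) = (√(43/44 + (-1*0 - 1))*58)*(15*(-4)) = (√(43*(1/44) + (0 - 1))*58)*(-60) = (√(43/44 - 1)*58)*(-60) = (√(-1/44)*58)*(-60) = ((I*√11/22)*58)*(-60) = (29*I*√11/11)*(-60) = -1740*I*√11/11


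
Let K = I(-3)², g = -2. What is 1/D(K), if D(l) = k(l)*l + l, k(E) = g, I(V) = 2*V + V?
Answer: -1/81 ≈ -0.012346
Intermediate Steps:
I(V) = 3*V
k(E) = -2
K = 81 (K = (3*(-3))² = (-9)² = 81)
D(l) = -l (D(l) = -2*l + l = -l)
1/D(K) = 1/(-1*81) = 1/(-81) = -1/81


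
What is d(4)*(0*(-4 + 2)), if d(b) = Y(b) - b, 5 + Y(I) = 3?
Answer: 0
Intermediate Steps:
Y(I) = -2 (Y(I) = -5 + 3 = -2)
d(b) = -2 - b
d(4)*(0*(-4 + 2)) = (-2 - 1*4)*(0*(-4 + 2)) = (-2 - 4)*(0*(-2)) = -6*0 = 0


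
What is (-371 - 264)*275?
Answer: -174625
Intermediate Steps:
(-371 - 264)*275 = -635*275 = -174625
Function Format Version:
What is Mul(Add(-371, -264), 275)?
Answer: -174625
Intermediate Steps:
Mul(Add(-371, -264), 275) = Mul(-635, 275) = -174625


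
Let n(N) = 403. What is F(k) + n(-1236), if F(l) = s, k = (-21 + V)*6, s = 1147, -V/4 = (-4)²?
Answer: 1550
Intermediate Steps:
V = -64 (V = -4*(-4)² = -4*16 = -64)
k = -510 (k = (-21 - 64)*6 = -85*6 = -510)
F(l) = 1147
F(k) + n(-1236) = 1147 + 403 = 1550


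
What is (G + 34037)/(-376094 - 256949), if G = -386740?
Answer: 352703/633043 ≈ 0.55715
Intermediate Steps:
(G + 34037)/(-376094 - 256949) = (-386740 + 34037)/(-376094 - 256949) = -352703/(-633043) = -352703*(-1/633043) = 352703/633043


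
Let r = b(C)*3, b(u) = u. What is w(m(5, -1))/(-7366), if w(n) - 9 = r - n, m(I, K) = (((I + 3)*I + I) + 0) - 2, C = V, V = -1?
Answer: 37/7366 ≈ 0.0050231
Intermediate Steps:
C = -1
r = -3 (r = -1*3 = -3)
m(I, K) = -2 + I + I*(3 + I) (m(I, K) = (((3 + I)*I + I) + 0) - 2 = ((I*(3 + I) + I) + 0) - 2 = ((I + I*(3 + I)) + 0) - 2 = (I + I*(3 + I)) - 2 = -2 + I + I*(3 + I))
w(n) = 6 - n (w(n) = 9 + (-3 - n) = 6 - n)
w(m(5, -1))/(-7366) = (6 - (-2 + 5² + 4*5))/(-7366) = (6 - (-2 + 25 + 20))*(-1/7366) = (6 - 1*43)*(-1/7366) = (6 - 43)*(-1/7366) = -37*(-1/7366) = 37/7366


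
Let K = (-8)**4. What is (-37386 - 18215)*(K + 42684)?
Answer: -2601014780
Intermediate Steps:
K = 4096
(-37386 - 18215)*(K + 42684) = (-37386 - 18215)*(4096 + 42684) = -55601*46780 = -2601014780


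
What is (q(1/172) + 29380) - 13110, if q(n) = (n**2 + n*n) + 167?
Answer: 243136105/14792 ≈ 16437.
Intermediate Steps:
q(n) = 167 + 2*n**2 (q(n) = (n**2 + n**2) + 167 = 2*n**2 + 167 = 167 + 2*n**2)
(q(1/172) + 29380) - 13110 = ((167 + 2*(1/172)**2) + 29380) - 13110 = ((167 + 2*(1/29584)) + 29380) - 13110 = ((167 + 1/14792) + 29380) - 13110 = (2470265/14792 + 29380) - 13110 = 437059225/14792 - 13110 = 243136105/14792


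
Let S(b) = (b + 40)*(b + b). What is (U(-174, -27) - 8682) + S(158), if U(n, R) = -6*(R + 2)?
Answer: 54036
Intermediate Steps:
U(n, R) = -12 - 6*R (U(n, R) = -6*(2 + R) = -12 - 6*R)
S(b) = 2*b*(40 + b) (S(b) = (40 + b)*(2*b) = 2*b*(40 + b))
(U(-174, -27) - 8682) + S(158) = ((-12 - 6*(-27)) - 8682) + 2*158*(40 + 158) = ((-12 + 162) - 8682) + 2*158*198 = (150 - 8682) + 62568 = -8532 + 62568 = 54036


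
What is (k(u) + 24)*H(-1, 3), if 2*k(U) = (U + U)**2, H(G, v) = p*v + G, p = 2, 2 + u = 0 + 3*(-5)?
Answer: 3010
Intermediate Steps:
u = -17 (u = -2 + (0 + 3*(-5)) = -2 + (0 - 15) = -2 - 15 = -17)
H(G, v) = G + 2*v (H(G, v) = 2*v + G = G + 2*v)
k(U) = 2*U**2 (k(U) = (U + U)**2/2 = (2*U)**2/2 = (4*U**2)/2 = 2*U**2)
(k(u) + 24)*H(-1, 3) = (2*(-17)**2 + 24)*(-1 + 2*3) = (2*289 + 24)*(-1 + 6) = (578 + 24)*5 = 602*5 = 3010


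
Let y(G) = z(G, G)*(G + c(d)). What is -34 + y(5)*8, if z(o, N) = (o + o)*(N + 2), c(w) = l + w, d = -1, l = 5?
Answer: 5006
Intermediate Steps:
c(w) = 5 + w
z(o, N) = 2*o*(2 + N) (z(o, N) = (2*o)*(2 + N) = 2*o*(2 + N))
y(G) = 2*G*(2 + G)*(4 + G) (y(G) = (2*G*(2 + G))*(G + (5 - 1)) = (2*G*(2 + G))*(G + 4) = (2*G*(2 + G))*(4 + G) = 2*G*(2 + G)*(4 + G))
-34 + y(5)*8 = -34 + (2*5*(2 + 5)*(4 + 5))*8 = -34 + (2*5*7*9)*8 = -34 + 630*8 = -34 + 5040 = 5006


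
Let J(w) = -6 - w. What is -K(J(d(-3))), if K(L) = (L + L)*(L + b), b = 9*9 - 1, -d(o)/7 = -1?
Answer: 1742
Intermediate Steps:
d(o) = 7 (d(o) = -7*(-1) = 7)
b = 80 (b = 81 - 1 = 80)
K(L) = 2*L*(80 + L) (K(L) = (L + L)*(L + 80) = (2*L)*(80 + L) = 2*L*(80 + L))
-K(J(d(-3))) = -2*(-6 - 1*7)*(80 + (-6 - 1*7)) = -2*(-6 - 7)*(80 + (-6 - 7)) = -2*(-13)*(80 - 13) = -2*(-13)*67 = -1*(-1742) = 1742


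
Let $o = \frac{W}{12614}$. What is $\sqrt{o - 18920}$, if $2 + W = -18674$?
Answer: $\frac{i \sqrt{15360476854}}{901} \approx 137.56 i$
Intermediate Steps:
$W = -18676$ ($W = -2 - 18674 = -18676$)
$o = - \frac{1334}{901}$ ($o = - \frac{18676}{12614} = \left(-18676\right) \frac{1}{12614} = - \frac{1334}{901} \approx -1.4806$)
$\sqrt{o - 18920} = \sqrt{- \frac{1334}{901} - 18920} = \sqrt{- \frac{17048254}{901}} = \frac{i \sqrt{15360476854}}{901}$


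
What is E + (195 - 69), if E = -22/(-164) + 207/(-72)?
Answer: 40429/328 ≈ 123.26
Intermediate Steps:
E = -899/328 (E = -22*(-1/164) + 207*(-1/72) = 11/82 - 23/8 = -899/328 ≈ -2.7409)
E + (195 - 69) = -899/328 + (195 - 69) = -899/328 + 126 = 40429/328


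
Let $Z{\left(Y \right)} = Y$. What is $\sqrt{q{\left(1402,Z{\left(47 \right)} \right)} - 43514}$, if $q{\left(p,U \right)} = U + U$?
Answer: $2 i \sqrt{10855} \approx 208.37 i$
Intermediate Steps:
$q{\left(p,U \right)} = 2 U$
$\sqrt{q{\left(1402,Z{\left(47 \right)} \right)} - 43514} = \sqrt{2 \cdot 47 - 43514} = \sqrt{94 - 43514} = \sqrt{-43420} = 2 i \sqrt{10855}$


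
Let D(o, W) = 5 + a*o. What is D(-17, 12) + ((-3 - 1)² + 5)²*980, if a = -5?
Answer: 432270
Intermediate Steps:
D(o, W) = 5 - 5*o
D(-17, 12) + ((-3 - 1)² + 5)²*980 = (5 - 5*(-17)) + ((-3 - 1)² + 5)²*980 = (5 + 85) + ((-4)² + 5)²*980 = 90 + (16 + 5)²*980 = 90 + 21²*980 = 90 + 441*980 = 90 + 432180 = 432270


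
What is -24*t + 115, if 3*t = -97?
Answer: 891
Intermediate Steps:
t = -97/3 (t = (⅓)*(-97) = -97/3 ≈ -32.333)
-24*t + 115 = -24*(-97/3) + 115 = 776 + 115 = 891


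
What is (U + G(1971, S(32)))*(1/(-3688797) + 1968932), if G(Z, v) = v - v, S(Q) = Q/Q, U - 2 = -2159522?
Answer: -5228191048985391520/1229599 ≈ -4.2519e+12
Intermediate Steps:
U = -2159520 (U = 2 - 2159522 = -2159520)
S(Q) = 1
G(Z, v) = 0
(U + G(1971, S(32)))*(1/(-3688797) + 1968932) = (-2159520 + 0)*(1/(-3688797) + 1968932) = -2159520*(-1/3688797 + 1968932) = -2159520*7262990454803/3688797 = -5228191048985391520/1229599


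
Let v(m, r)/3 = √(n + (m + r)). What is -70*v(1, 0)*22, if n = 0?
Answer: -4620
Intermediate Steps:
v(m, r) = 3*√(m + r) (v(m, r) = 3*√(0 + (m + r)) = 3*√(m + r))
-70*v(1, 0)*22 = -210*√(1 + 0)*22 = -210*√1*22 = -210*22 = -4620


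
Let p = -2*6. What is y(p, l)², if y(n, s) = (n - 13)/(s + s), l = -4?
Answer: 625/64 ≈ 9.7656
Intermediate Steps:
p = -12
y(n, s) = (-13 + n)/(2*s) (y(n, s) = (-13 + n)/((2*s)) = (-13 + n)*(1/(2*s)) = (-13 + n)/(2*s))
y(p, l)² = ((½)*(-13 - 12)/(-4))² = ((½)*(-¼)*(-25))² = (25/8)² = 625/64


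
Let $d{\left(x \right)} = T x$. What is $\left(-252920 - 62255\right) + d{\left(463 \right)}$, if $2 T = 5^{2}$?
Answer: $- \frac{618775}{2} \approx -3.0939 \cdot 10^{5}$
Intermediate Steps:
$T = \frac{25}{2}$ ($T = \frac{5^{2}}{2} = \frac{1}{2} \cdot 25 = \frac{25}{2} \approx 12.5$)
$d{\left(x \right)} = \frac{25 x}{2}$
$\left(-252920 - 62255\right) + d{\left(463 \right)} = \left(-252920 - 62255\right) + \frac{25}{2} \cdot 463 = -315175 + \frac{11575}{2} = - \frac{618775}{2}$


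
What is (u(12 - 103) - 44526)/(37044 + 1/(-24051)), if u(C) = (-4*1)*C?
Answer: -1062140262/890945243 ≈ -1.1922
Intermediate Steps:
u(C) = -4*C
(u(12 - 103) - 44526)/(37044 + 1/(-24051)) = (-4*(12 - 103) - 44526)/(37044 + 1/(-24051)) = (-4*(-91) - 44526)/(37044 - 1/24051) = (364 - 44526)/(890945243/24051) = -44162*24051/890945243 = -1062140262/890945243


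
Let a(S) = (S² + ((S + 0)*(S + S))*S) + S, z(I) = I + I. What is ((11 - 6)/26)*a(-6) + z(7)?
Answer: -823/13 ≈ -63.308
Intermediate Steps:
z(I) = 2*I
a(S) = S + S² + 2*S³ (a(S) = (S² + (S*(2*S))*S) + S = (S² + (2*S²)*S) + S = (S² + 2*S³) + S = S + S² + 2*S³)
((11 - 6)/26)*a(-6) + z(7) = ((11 - 6)/26)*(-6*(1 - 6 + 2*(-6)²)) + 2*7 = (5*(1/26))*(-6*(1 - 6 + 2*36)) + 14 = 5*(-6*(1 - 6 + 72))/26 + 14 = 5*(-6*67)/26 + 14 = (5/26)*(-402) + 14 = -1005/13 + 14 = -823/13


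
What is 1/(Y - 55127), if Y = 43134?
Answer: -1/11993 ≈ -8.3382e-5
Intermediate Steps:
1/(Y - 55127) = 1/(43134 - 55127) = 1/(-11993) = -1/11993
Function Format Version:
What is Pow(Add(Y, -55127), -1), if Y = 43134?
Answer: Rational(-1, 11993) ≈ -8.3382e-5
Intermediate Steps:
Pow(Add(Y, -55127), -1) = Pow(Add(43134, -55127), -1) = Pow(-11993, -1) = Rational(-1, 11993)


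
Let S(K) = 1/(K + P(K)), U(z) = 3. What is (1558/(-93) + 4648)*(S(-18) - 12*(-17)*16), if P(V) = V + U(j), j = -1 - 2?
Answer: 46391773966/3069 ≈ 1.5116e+7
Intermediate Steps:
j = -3
P(V) = 3 + V (P(V) = V + 3 = 3 + V)
S(K) = 1/(3 + 2*K) (S(K) = 1/(K + (3 + K)) = 1/(3 + 2*K))
(1558/(-93) + 4648)*(S(-18) - 12*(-17)*16) = (1558/(-93) + 4648)*(1/(3 + 2*(-18)) - 12*(-17)*16) = (1558*(-1/93) + 4648)*(1/(3 - 36) + 204*16) = (-1558/93 + 4648)*(1/(-33) + 3264) = 430706*(-1/33 + 3264)/93 = (430706/93)*(107711/33) = 46391773966/3069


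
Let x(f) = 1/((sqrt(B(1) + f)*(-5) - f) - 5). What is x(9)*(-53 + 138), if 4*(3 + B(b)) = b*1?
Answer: -170/53 ≈ -3.2075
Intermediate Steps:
B(b) = -3 + b/4 (B(b) = -3 + (b*1)/4 = -3 + b/4)
x(f) = 1/(-5 - f - 5*sqrt(-11/4 + f)) (x(f) = 1/((sqrt((-3 + (1/4)*1) + f)*(-5) - f) - 5) = 1/((sqrt((-3 + 1/4) + f)*(-5) - f) - 5) = 1/((sqrt(-11/4 + f)*(-5) - f) - 5) = 1/((-5*sqrt(-11/4 + f) - f) - 5) = 1/((-f - 5*sqrt(-11/4 + f)) - 5) = 1/(-5 - f - 5*sqrt(-11/4 + f)))
x(9)*(-53 + 138) = (-2/(10 + 2*9 + 5*sqrt(-11 + 4*9)))*(-53 + 138) = -2/(10 + 18 + 5*sqrt(-11 + 36))*85 = -2/(10 + 18 + 5*sqrt(25))*85 = -2/(10 + 18 + 5*5)*85 = -2/(10 + 18 + 25)*85 = -2/53*85 = -170/53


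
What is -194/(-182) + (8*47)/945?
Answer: 2569/1755 ≈ 1.4638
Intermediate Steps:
-194/(-182) + (8*47)/945 = -194*(-1/182) + 376*(1/945) = 97/91 + 376/945 = 2569/1755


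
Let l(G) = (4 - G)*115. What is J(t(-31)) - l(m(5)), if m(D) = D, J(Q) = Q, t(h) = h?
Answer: 84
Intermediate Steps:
l(G) = 460 - 115*G
J(t(-31)) - l(m(5)) = -31 - (460 - 115*5) = -31 - (460 - 575) = -31 - 1*(-115) = -31 + 115 = 84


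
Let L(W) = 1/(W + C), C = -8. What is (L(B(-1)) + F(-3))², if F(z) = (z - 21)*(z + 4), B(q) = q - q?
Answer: 37249/64 ≈ 582.02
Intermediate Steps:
B(q) = 0
L(W) = 1/(-8 + W) (L(W) = 1/(W - 8) = 1/(-8 + W))
F(z) = (-21 + z)*(4 + z)
(L(B(-1)) + F(-3))² = (1/(-8 + 0) + (-84 + (-3)² - 17*(-3)))² = (1/(-8) + (-84 + 9 + 51))² = (-⅛ - 24)² = (-193/8)² = 37249/64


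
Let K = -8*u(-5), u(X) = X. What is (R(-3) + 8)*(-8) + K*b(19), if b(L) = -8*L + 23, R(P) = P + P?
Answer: -5176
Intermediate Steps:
R(P) = 2*P
b(L) = 23 - 8*L
K = 40 (K = -8*(-5) = 40)
(R(-3) + 8)*(-8) + K*b(19) = (2*(-3) + 8)*(-8) + 40*(23 - 8*19) = (-6 + 8)*(-8) + 40*(23 - 152) = 2*(-8) + 40*(-129) = -16 - 5160 = -5176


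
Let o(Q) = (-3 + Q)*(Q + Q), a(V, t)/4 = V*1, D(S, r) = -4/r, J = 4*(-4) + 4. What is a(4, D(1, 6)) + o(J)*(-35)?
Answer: -12584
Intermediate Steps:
J = -12 (J = -16 + 4 = -12)
a(V, t) = 4*V (a(V, t) = 4*(V*1) = 4*V)
o(Q) = 2*Q*(-3 + Q) (o(Q) = (-3 + Q)*(2*Q) = 2*Q*(-3 + Q))
a(4, D(1, 6)) + o(J)*(-35) = 4*4 + (2*(-12)*(-3 - 12))*(-35) = 16 + (2*(-12)*(-15))*(-35) = 16 + 360*(-35) = 16 - 12600 = -12584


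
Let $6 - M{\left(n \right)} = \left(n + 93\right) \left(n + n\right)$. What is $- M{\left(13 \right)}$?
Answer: $2750$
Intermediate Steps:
$M{\left(n \right)} = 6 - 2 n \left(93 + n\right)$ ($M{\left(n \right)} = 6 - \left(n + 93\right) \left(n + n\right) = 6 - \left(93 + n\right) 2 n = 6 - 2 n \left(93 + n\right)$)
$- M{\left(13 \right)} = - (6 - 2418 - 2 \cdot 13^{2}) = - (6 - 2418 - 338) = \left(-1\right) \left(-2750\right) = 2750$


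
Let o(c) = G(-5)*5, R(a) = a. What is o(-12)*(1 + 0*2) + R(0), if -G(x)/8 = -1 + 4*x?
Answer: 840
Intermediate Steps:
G(x) = 8 - 32*x (G(x) = -8*(-1 + 4*x) = 8 - 32*x)
o(c) = 840 (o(c) = (8 - 32*(-5))*5 = (8 + 160)*5 = 168*5 = 840)
o(-12)*(1 + 0*2) + R(0) = 840*(1 + 0*2) + 0 = 840*(1 + 0) + 0 = 840*1 + 0 = 840 + 0 = 840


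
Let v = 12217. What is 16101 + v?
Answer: 28318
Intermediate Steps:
16101 + v = 16101 + 12217 = 28318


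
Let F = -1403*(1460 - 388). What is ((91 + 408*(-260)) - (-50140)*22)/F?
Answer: -997091/1504016 ≈ -0.66295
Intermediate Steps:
F = -1504016 (F = -1403*1072 = -1504016)
((91 + 408*(-260)) - (-50140)*22)/F = ((91 + 408*(-260)) - (-50140)*22)/(-1504016) = ((91 - 106080) - 1*(-1103080))*(-1/1504016) = (-105989 + 1103080)*(-1/1504016) = 997091*(-1/1504016) = -997091/1504016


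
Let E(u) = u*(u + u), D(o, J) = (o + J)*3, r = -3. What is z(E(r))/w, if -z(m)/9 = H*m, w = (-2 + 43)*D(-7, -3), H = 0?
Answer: 0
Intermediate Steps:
D(o, J) = 3*J + 3*o (D(o, J) = (J + o)*3 = 3*J + 3*o)
E(u) = 2*u**2 (E(u) = u*(2*u) = 2*u**2)
w = -1230 (w = (-2 + 43)*(3*(-3) + 3*(-7)) = 41*(-9 - 21) = 41*(-30) = -1230)
z(m) = 0 (z(m) = -0*m = -9*0 = 0)
z(E(r))/w = 0/(-1230) = 0*(-1/1230) = 0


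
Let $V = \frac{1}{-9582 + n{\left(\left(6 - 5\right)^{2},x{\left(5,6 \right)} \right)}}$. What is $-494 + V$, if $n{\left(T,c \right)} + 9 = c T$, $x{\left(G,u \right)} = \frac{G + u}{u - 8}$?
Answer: $- \frac{9481344}{19193} \approx -494.0$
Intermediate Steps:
$x{\left(G,u \right)} = \frac{G + u}{-8 + u}$
$n{\left(T,c \right)} = -9 + T c$ ($n{\left(T,c \right)} = -9 + c T = -9 + T c$)
$V = - \frac{2}{19193}$ ($V = \frac{1}{-9582 - \left(9 - \left(6 - 5\right)^{2} \frac{5 + 6}{-8 + 6}\right)} = \frac{1}{-9582 - \left(9 - 1^{2} \frac{1}{-2} \cdot 11\right)} = \frac{1}{-9582 - \left(9 - \left(- \frac{1}{2}\right) 11\right)} = \frac{1}{-9582 + \left(-9 + 1 \left(- \frac{11}{2}\right)\right)} = \frac{1}{-9582 - \frac{29}{2}} = \frac{1}{- \frac{19193}{2}} = - \frac{2}{19193} \approx -0.0001042$)
$-494 + V = -494 - \frac{2}{19193} = - \frac{9481344}{19193}$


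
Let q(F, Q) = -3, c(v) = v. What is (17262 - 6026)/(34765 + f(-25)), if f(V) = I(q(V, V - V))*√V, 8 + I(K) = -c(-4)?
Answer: 78123908/241721125 + 44944*I/241721125 ≈ 0.3232 + 0.00018593*I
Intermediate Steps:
I(K) = -4 (I(K) = -8 - 1*(-4) = -8 + 4 = -4)
f(V) = -4*√V
(17262 - 6026)/(34765 + f(-25)) = (17262 - 6026)/(34765 - 20*I) = 11236/(34765 - 20*I) = 11236*((34765 + 20*I)/1208605625) = 11236*(34765 + 20*I)/1208605625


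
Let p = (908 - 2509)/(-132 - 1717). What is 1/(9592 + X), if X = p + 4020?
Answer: 1849/25170189 ≈ 7.3460e-5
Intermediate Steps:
p = 1601/1849 (p = -1601/(-1849) = -1601*(-1/1849) = 1601/1849 ≈ 0.86587)
X = 7434581/1849 (X = 1601/1849 + 4020 = 7434581/1849 ≈ 4020.9)
1/(9592 + X) = 1/(9592 + 7434581/1849) = 1/(25170189/1849) = 1849/25170189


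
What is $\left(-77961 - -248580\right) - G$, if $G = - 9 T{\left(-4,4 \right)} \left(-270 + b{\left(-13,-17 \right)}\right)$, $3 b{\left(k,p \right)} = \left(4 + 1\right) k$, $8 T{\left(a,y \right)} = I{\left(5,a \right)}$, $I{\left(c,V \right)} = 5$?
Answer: $\frac{1351827}{8} \approx 1.6898 \cdot 10^{5}$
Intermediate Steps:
$T{\left(a,y \right)} = \frac{5}{8}$ ($T{\left(a,y \right)} = \frac{1}{8} \cdot 5 = \frac{5}{8}$)
$b{\left(k,p \right)} = \frac{5 k}{3}$ ($b{\left(k,p \right)} = \frac{\left(4 + 1\right) k}{3} = \frac{5 k}{3}$)
$G = \frac{13125}{8}$ ($G = \left(-9\right) \frac{5}{8} \left(-270 + \frac{5}{3} \left(-13\right)\right) = - \frac{45 \left(-270 - \frac{65}{3}\right)}{8} = \left(- \frac{45}{8}\right) \left(- \frac{875}{3}\right) = \frac{13125}{8} \approx 1640.6$)
$\left(-77961 - -248580\right) - G = \left(-77961 - -248580\right) - \frac{13125}{8} = \left(-77961 + 248580\right) - \frac{13125}{8} = 170619 - \frac{13125}{8} = \frac{1351827}{8}$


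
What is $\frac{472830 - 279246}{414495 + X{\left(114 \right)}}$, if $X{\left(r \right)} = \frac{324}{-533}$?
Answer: $\frac{34393424}{73641837} \approx 0.46704$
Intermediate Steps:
$X{\left(r \right)} = - \frac{324}{533}$ ($X{\left(r \right)} = 324 \left(- \frac{1}{533}\right) = - \frac{324}{533}$)
$\frac{472830 - 279246}{414495 + X{\left(114 \right)}} = \frac{472830 - 279246}{414495 - \frac{324}{533}} = \frac{193584}{\frac{220925511}{533}} = 193584 \cdot \frac{533}{220925511} = \frac{34393424}{73641837}$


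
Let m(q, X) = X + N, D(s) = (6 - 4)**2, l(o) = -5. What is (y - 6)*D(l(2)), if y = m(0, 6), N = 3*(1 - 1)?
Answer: 0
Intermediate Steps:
N = 0 (N = 3*0 = 0)
D(s) = 4 (D(s) = 2**2 = 4)
m(q, X) = X (m(q, X) = X + 0 = X)
y = 6
(y - 6)*D(l(2)) = (6 - 6)*4 = 0*4 = 0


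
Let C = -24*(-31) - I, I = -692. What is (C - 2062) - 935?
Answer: -1561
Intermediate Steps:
C = 1436 (C = -24*(-31) - 1*(-692) = 744 + 692 = 1436)
(C - 2062) - 935 = (1436 - 2062) - 935 = -626 - 935 = -1561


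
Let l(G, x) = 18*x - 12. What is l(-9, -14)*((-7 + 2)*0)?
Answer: 0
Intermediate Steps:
l(G, x) = -12 + 18*x
l(-9, -14)*((-7 + 2)*0) = (-12 + 18*(-14))*((-7 + 2)*0) = (-12 - 252)*(-5*0) = -264*0 = 0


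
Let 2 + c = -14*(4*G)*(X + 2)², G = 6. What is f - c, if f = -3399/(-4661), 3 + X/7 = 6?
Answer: 828477505/4661 ≈ 1.7775e+5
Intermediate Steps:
X = 21 (X = -21 + 7*6 = -21 + 42 = 21)
f = 3399/4661 (f = -3399*(-1/4661) = 3399/4661 ≈ 0.72924)
c = -177746 (c = -2 - 14*(4*6)*(21 + 2)² = -2 - 14*24*23² = -2 - 14*24*529 = -2 - 177744 = -177746)
f - c = 3399/4661 - 1*(-177746) = 3399/4661 + 177746 = 828477505/4661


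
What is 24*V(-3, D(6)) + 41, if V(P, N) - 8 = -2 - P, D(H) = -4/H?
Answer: 257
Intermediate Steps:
V(P, N) = 6 - P (V(P, N) = 8 + (-2 - P) = 6 - P)
24*V(-3, D(6)) + 41 = 24*(6 - 1*(-3)) + 41 = 24*(6 + 3) + 41 = 24*9 + 41 = 216 + 41 = 257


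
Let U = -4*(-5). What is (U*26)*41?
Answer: 21320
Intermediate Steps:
U = 20
(U*26)*41 = (20*26)*41 = 520*41 = 21320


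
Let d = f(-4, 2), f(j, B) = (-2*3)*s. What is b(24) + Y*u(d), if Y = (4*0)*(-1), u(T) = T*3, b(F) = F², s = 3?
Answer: 576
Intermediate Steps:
f(j, B) = -18 (f(j, B) = -2*3*3 = -6*3 = -18)
d = -18
u(T) = 3*T
Y = 0 (Y = 0*(-1) = 0)
b(24) + Y*u(d) = 24² + 0*(3*(-18)) = 576 + 0*(-54) = 576 + 0 = 576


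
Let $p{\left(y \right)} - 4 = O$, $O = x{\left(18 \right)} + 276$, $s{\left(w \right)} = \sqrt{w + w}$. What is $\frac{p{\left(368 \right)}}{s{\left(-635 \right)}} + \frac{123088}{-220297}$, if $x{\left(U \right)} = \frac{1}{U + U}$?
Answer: $- \frac{17584}{31471} - \frac{10081 i \sqrt{1270}}{45720} \approx -0.55874 - 7.8578 i$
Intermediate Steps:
$s{\left(w \right)} = \sqrt{2} \sqrt{w}$ ($s{\left(w \right)} = \sqrt{2 w} = \sqrt{2} \sqrt{w}$)
$x{\left(U \right)} = \frac{1}{2 U}$
$O = \frac{9937}{36}$ ($O = \frac{1}{2 \cdot 18} + 276 = \frac{1}{2} \cdot \frac{1}{18} + 276 = \frac{1}{36} + 276 = \frac{9937}{36} \approx 276.03$)
$p{\left(y \right)} = \frac{10081}{36}$ ($p{\left(y \right)} = 4 + \frac{9937}{36} = \frac{10081}{36}$)
$\frac{p{\left(368 \right)}}{s{\left(-635 \right)}} + \frac{123088}{-220297} = \frac{10081}{36 \sqrt{2} \sqrt{-635}} + \frac{123088}{-220297} = \frac{10081}{36 \sqrt{2} i \sqrt{635}} + 123088 \left(- \frac{1}{220297}\right) = \frac{10081}{36 i \sqrt{1270}} - \frac{17584}{31471} = \frac{10081 \left(- \frac{i \sqrt{1270}}{1270}\right)}{36} - \frac{17584}{31471} = - \frac{10081 i \sqrt{1270}}{45720} - \frac{17584}{31471} = - \frac{17584}{31471} - \frac{10081 i \sqrt{1270}}{45720}$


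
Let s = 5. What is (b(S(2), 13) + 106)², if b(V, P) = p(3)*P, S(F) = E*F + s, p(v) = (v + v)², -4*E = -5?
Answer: 329476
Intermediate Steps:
E = 5/4 (E = -¼*(-5) = 5/4 ≈ 1.2500)
p(v) = 4*v² (p(v) = (2*v)² = 4*v²)
S(F) = 5 + 5*F/4 (S(F) = 5*F/4 + 5 = 5 + 5*F/4)
b(V, P) = 36*P (b(V, P) = (4*3²)*P = (4*9)*P = 36*P)
(b(S(2), 13) + 106)² = (36*13 + 106)² = (468 + 106)² = 574² = 329476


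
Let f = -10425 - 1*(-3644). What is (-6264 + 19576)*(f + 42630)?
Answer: 477221888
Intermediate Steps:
f = -6781 (f = -10425 + 3644 = -6781)
(-6264 + 19576)*(f + 42630) = (-6264 + 19576)*(-6781 + 42630) = 13312*35849 = 477221888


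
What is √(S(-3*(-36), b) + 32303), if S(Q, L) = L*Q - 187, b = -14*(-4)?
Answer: 2*√9541 ≈ 195.36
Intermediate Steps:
b = 56
S(Q, L) = -187 + L*Q
√(S(-3*(-36), b) + 32303) = √((-187 + 56*(-3*(-36))) + 32303) = √((-187 + 56*108) + 32303) = √((-187 + 6048) + 32303) = √(5861 + 32303) = √38164 = 2*√9541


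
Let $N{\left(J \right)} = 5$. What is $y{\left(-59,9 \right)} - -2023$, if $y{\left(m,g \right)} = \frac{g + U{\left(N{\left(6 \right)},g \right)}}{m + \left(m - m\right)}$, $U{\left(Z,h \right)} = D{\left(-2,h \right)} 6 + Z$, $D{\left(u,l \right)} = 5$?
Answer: $\frac{119313}{59} \approx 2022.3$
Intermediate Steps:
$U{\left(Z,h \right)} = 30 + Z$ ($U{\left(Z,h \right)} = 5 \cdot 6 + Z = 30 + Z$)
$y{\left(m,g \right)} = \frac{35 + g}{m}$ ($y{\left(m,g \right)} = \frac{g + \left(30 + 5\right)}{m + \left(m - m\right)} = \frac{g + 35}{m + 0} = \frac{35 + g}{m}$)
$y{\left(-59,9 \right)} - -2023 = \frac{35 + 9}{-59} - -2023 = \left(- \frac{1}{59}\right) 44 + 2023 = - \frac{44}{59} + 2023 = \frac{119313}{59}$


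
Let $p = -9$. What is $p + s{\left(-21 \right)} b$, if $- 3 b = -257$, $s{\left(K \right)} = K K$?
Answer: $37770$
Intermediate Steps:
$s{\left(K \right)} = K^{2}$
$b = \frac{257}{3}$ ($b = \left(- \frac{1}{3}\right) \left(-257\right) = \frac{257}{3} \approx 85.667$)
$p + s{\left(-21 \right)} b = -9 + \left(-21\right)^{2} \cdot \frac{257}{3} = -9 + 441 \cdot \frac{257}{3} = -9 + 37779 = 37770$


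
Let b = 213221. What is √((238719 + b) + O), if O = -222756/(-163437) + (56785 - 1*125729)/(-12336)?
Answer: √797360049278096827767/42003309 ≈ 672.27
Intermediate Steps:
O = 291998303/42003309 (O = -222756*(-1/163437) + (56785 - 125729)*(-1/12336) = 74252/54479 - 68944*(-1/12336) = 74252/54479 + 4309/771 = 291998303/42003309 ≈ 6.9518)
√((238719 + b) + O) = √((238719 + 213221) + 291998303/42003309) = √(451940 + 291998303/42003309) = √(18983267467763/42003309) = √797360049278096827767/42003309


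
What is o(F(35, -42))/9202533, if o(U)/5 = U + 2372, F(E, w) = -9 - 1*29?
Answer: 3890/3067511 ≈ 0.0012681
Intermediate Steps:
F(E, w) = -38 (F(E, w) = -9 - 29 = -38)
o(U) = 11860 + 5*U (o(U) = 5*(U + 2372) = 5*(2372 + U) = 11860 + 5*U)
o(F(35, -42))/9202533 = (11860 + 5*(-38))/9202533 = (11860 - 190)*(1/9202533) = 11670*(1/9202533) = 3890/3067511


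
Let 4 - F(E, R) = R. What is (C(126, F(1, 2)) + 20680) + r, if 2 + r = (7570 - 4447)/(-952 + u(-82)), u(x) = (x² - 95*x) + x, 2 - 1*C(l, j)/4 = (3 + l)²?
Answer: -618432317/13480 ≈ -45878.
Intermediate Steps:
F(E, R) = 4 - R
C(l, j) = 8 - 4*(3 + l)²
u(x) = x² - 94*x
r = -23837/13480 (r = -2 + (7570 - 4447)/(-952 - 82*(-94 - 82)) = -2 + 3123/(-952 - 82*(-176)) = -2 + 3123/(-952 + 14432) = -2 + 3123/13480 = -23837/13480 ≈ -1.7683)
(C(126, F(1, 2)) + 20680) + r = ((8 - 4*(3 + 126)²) + 20680) - 23837/13480 = ((8 - 4*129²) + 20680) - 23837/13480 = ((8 - 4*16641) + 20680) - 23837/13480 = ((8 - 66564) + 20680) - 23837/13480 = (-66556 + 20680) - 23837/13480 = -45876 - 23837/13480 = -618432317/13480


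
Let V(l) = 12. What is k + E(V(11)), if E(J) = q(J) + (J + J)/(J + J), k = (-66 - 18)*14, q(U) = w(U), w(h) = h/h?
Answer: -1174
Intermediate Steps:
w(h) = 1
q(U) = 1
k = -1176 (k = -84*14 = -1176)
E(J) = 2 (E(J) = 1 + (J + J)/(J + J) = 1 + (2*J)/((2*J)) = 1 + (2*J)*(1/(2*J)) = 1 + 1 = 2)
k + E(V(11)) = -1176 + 2 = -1174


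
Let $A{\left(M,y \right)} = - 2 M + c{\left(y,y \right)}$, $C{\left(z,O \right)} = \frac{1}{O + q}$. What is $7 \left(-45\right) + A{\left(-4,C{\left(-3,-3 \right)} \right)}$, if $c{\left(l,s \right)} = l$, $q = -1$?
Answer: $- \frac{1229}{4} \approx -307.25$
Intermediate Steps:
$C{\left(z,O \right)} = \frac{1}{-1 + O}$ ($C{\left(z,O \right)} = \frac{1}{O - 1} = \frac{1}{-1 + O}$)
$A{\left(M,y \right)} = y - 2 M$ ($A{\left(M,y \right)} = - 2 M + y = y - 2 M$)
$7 \left(-45\right) + A{\left(-4,C{\left(-3,-3 \right)} \right)} = 7 \left(-45\right) + \left(\frac{1}{-1 - 3} - -8\right) = -315 + \left(\frac{1}{-4} + 8\right) = -315 + \left(- \frac{1}{4} + 8\right) = -315 + \frac{31}{4} = - \frac{1229}{4}$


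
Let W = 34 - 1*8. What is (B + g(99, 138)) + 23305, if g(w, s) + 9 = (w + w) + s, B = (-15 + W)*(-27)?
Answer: 23335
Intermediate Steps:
W = 26 (W = 34 - 8 = 26)
B = -297 (B = (-15 + 26)*(-27) = 11*(-27) = -297)
g(w, s) = -9 + s + 2*w (g(w, s) = -9 + ((w + w) + s) = -9 + (2*w + s) = -9 + (s + 2*w) = -9 + s + 2*w)
(B + g(99, 138)) + 23305 = (-297 + (-9 + 138 + 2*99)) + 23305 = (-297 + (-9 + 138 + 198)) + 23305 = (-297 + 327) + 23305 = 30 + 23305 = 23335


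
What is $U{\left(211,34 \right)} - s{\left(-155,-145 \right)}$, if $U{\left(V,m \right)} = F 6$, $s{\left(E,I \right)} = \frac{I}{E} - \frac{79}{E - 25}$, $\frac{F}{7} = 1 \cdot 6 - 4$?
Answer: $\frac{461051}{5580} \approx 82.626$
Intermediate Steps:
$F = 14$ ($F = 7 \left(1 \cdot 6 - 4\right) = 7 \left(6 - 4\right) = 7 \cdot 2 = 14$)
$s{\left(E,I \right)} = - \frac{79}{-25 + E} + \frac{I}{E}$ ($s{\left(E,I \right)} = \frac{I}{E} - \frac{79}{-25 + E} = - \frac{79}{-25 + E} + \frac{I}{E}$)
$U{\left(V,m \right)} = 84$ ($U{\left(V,m \right)} = 14 \cdot 6 = 84$)
$U{\left(211,34 \right)} - s{\left(-155,-145 \right)} = 84 - \frac{\left(-79\right) \left(-155\right) - -3625 - -22475}{\left(-155\right) \left(-25 - 155\right)} = 84 - - \frac{12245 + 3625 + 22475}{155 \left(-180\right)} = 84 - \left(- \frac{1}{155}\right) \left(- \frac{1}{180}\right) 38345 = 84 - \frac{7669}{5580} = \frac{461051}{5580}$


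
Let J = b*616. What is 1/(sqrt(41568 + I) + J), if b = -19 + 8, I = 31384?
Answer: -77/520923 - sqrt(18238)/22920612 ≈ -0.00015371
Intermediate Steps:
b = -11
J = -6776 (J = -11*616 = -6776)
1/(sqrt(41568 + I) + J) = 1/(sqrt(41568 + 31384) - 6776) = 1/(sqrt(72952) - 6776) = 1/(2*sqrt(18238) - 6776) = 1/(-6776 + 2*sqrt(18238))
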